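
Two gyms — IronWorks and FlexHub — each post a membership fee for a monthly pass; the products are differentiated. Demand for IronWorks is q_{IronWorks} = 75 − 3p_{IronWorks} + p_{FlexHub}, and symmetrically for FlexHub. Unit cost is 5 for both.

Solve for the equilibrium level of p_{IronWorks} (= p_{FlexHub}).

IronWorks's profit: π = (p_{IronWorks} − 5)(75 − 3p_{IronWorks} + p_{FlexHub}).
∂π/∂p_{IronWorks} = 90 − 6p_{IronWorks} + p_{FlexHub} = 0 ⇒ p_{IronWorks} = 15 + (1/6)p_{FlexHub}.
By symmetry p_{FlexHub} = p_{IronWorks}; substituting into the reaction function, (5/6)p_{IronWorks} = 15 and p_{IronWorks} = 18.

18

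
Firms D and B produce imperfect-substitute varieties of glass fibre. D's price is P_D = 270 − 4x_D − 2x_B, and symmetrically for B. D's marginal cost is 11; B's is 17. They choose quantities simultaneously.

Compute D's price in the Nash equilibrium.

115.4

Firm D's profit: π = x_D(270 − 4x_D − 2x_B) − 11x_D.
∂π/∂x_D = 259 − 8x_D − 2x_B = 0 ⇒ x_D = 32.375 − 0.25x_B.
Similarly x_B = 31.625 − 0.25x_D.
Plugging x_B into D's best response: x_D = 32.375 − 0.25(31.625 − 0.25x_D) ⇒ 0.9375x_D = 783/32, so x_D = 26.1.
Then x_B = 31.625 − 0.25·26.1 = 25.1.
P_D = 270 − 4·26.1 − 2·25.1 = 115.4.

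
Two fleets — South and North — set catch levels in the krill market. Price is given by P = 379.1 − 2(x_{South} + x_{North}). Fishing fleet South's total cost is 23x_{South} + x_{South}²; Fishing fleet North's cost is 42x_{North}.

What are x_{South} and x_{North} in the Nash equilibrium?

37.51, 65.52

Fishing fleet South's profit: π = x_{South}(379.1 − 2(x_{South} + x_{North})) − 23x_{South} − x_{South}².
∂π/∂x_{South} = 356.1 − 6x_{South} − 2x_{North} = 0, so x_{South} = 59.35 − (1/3)x_{North}.
For North: ∂π/∂x_{North} = 337.1 − 4x_{North} − 2x_{South} = 0 ⇒ x_{North} = 84.275 − 0.5x_{South}.
Substituting the second reaction function into the first: x_{South} = 59.35 − (1/3)(84.275 − 0.5x_{South}), which gives (5/6)x_{South} = 3751/120 ⇒ x_{South} = 37.51.
Then x_{North} = 84.275 − 0.5·37.51 = 65.52.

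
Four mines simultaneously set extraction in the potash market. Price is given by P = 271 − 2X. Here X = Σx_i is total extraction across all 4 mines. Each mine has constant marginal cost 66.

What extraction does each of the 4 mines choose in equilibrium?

20.5

A representative mine's profit is π_i = x_i(271 − 2X) − 66x_i, with X = x_i + Σ_{j≠i} x_j.
First-order condition: 205 − 4x_i − 2Σ_{j≠i} x_j = 0.
With identical mines, set every x_j = x: then 205 − 4x − 6x = 0, i.e. x = 205/10 = 20.5.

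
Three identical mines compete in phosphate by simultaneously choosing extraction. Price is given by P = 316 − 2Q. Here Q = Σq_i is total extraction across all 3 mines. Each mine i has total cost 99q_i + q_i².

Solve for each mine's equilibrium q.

21.7

A representative mine's profit is π_i = q_i(316 − 2Q) − 99q_i − q_i², with Q = q_i + Σ_{j≠i} q_j.
First-order condition: 217 − 6q_i − 2Σ_{j≠i} q_j = 0.
With identical mines, set every q_j = q: then 217 − 6q − 4q = 0, i.e. q = 217/10 = 21.7.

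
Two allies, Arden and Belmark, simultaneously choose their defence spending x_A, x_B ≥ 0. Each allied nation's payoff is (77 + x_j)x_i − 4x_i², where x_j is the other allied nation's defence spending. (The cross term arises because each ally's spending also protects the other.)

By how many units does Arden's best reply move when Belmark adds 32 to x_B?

4

Arden's payoff is (77 + x_B)x_A − 4x_A².
∂π/∂x_A = 77 + x_B − 8x_A = 0, so x_A = 9.625 + 0.125x_B.
The reaction-function slope is 0.125, so a 32-unit rise in x_B moves x_A by 0.125 × 32 = 4. Arden's best response rises — the actions are strategic complements.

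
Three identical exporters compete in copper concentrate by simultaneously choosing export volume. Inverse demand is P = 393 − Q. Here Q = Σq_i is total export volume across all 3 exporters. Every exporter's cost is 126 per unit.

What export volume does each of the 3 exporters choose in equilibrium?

A representative exporter's profit is π_i = q_i(393 − Q) − 126q_i, with Q = q_i + Σ_{j≠i} q_j.
First-order condition: 267 − 2q_i − Σ_{j≠i} q_j = 0.
Imposing symmetry (q_j = q for all j) turns Σ_{j≠i} q_j into 2q, so 267 = 4q and q = 66.75.

66.75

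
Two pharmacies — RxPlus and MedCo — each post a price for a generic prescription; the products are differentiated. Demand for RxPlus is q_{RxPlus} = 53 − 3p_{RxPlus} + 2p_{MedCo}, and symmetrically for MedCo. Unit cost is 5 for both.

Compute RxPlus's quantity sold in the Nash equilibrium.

36

RxPlus's profit: π = (p_{RxPlus} − 5)(53 − 3p_{RxPlus} + 2p_{MedCo}).
∂π/∂p_{RxPlus} = 68 − 6p_{RxPlus} + 2p_{MedCo} = 0 ⇒ p_{RxPlus} = 34/3 + (1/3)p_{MedCo}.
The game is symmetric, so in equilibrium p_{MedCo} = p_{RxPlus}: the reaction function gives (2/3)p_{RxPlus} = 34/3, hence p_{RxPlus} = 17.
q_{RxPlus} = 53 − 3·17 + 2·17 = 36.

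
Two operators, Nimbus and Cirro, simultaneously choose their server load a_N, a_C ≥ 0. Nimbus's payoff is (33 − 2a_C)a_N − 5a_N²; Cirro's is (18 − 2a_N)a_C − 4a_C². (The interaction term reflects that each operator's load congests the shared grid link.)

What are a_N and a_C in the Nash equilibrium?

3, 1.5

Expanding Nimbus's payoff: 33a_N − 2a_Ca_N − 5a_N².
∂π/∂a_N = 33 − 2a_C − 10a_N = 0, so a_N = 3.3 − 0.2a_C.
Likewise for Cirro: a_C = 2.25 − 0.25a_N.
Plugging a_C into Nimbus's best response: a_N = 3.3 − 0.2(2.25 − 0.25a_N) ⇒ 0.95a_N = 2.85, so a_N = 3.
Then a_C = 2.25 − 0.25·3 = 1.5.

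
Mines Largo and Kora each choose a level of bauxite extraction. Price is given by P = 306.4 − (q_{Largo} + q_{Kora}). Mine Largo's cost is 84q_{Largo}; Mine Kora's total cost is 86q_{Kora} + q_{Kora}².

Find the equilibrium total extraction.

Mine Largo's profit: π = q_{Largo}(306.4 − (q_{Largo} + q_{Kora})) − 84q_{Largo}.
∂π/∂q_{Largo} = 222.4 − 2q_{Largo} − q_{Kora} = 0, so q_{Largo} = 111.2 − 0.5q_{Kora}.
For Kora: ∂π/∂q_{Kora} = 220.4 − 4q_{Kora} − q_{Largo} = 0 ⇒ q_{Kora} = 55.1 − 0.25q_{Largo}.
Solving the two reaction functions simultaneously: (1 − (−0.5)(−0.25))q_{Largo} = 111.2 − 0.5·55.1, so 0.875q_{Largo} = 83.65 and q_{Largo} = 95.6.
Then q_{Kora} = 55.1 − 0.25·95.6 = 31.2.
Total extraction: 95.6 + 31.2 = 126.8.

126.8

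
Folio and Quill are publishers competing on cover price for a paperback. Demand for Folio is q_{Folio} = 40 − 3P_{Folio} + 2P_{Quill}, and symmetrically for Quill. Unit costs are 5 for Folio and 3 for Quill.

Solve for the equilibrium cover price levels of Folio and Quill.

Folio's profit: π = (P_{Folio} − 5)(40 − 3P_{Folio} + 2P_{Quill}).
∂π/∂P_{Folio} = 55 − 6P_{Folio} + 2P_{Quill} = 0 ⇒ P_{Folio} = 55/6 + (1/3)P_{Quill}.
Similarly P_{Quill} = 49/6 + (1/3)P_{Folio}.
Plugging P_{Quill} into Folio's best response: P_{Folio} = 55/6 + (1/3)(49/6 + (1/3)P_{Folio}) ⇒ (8/9)P_{Folio} = 107/9, so P_{Folio} = 13.375.
Then P_{Quill} = 49/6 + (1/3)·13.375 = 12.625.

13.375, 12.625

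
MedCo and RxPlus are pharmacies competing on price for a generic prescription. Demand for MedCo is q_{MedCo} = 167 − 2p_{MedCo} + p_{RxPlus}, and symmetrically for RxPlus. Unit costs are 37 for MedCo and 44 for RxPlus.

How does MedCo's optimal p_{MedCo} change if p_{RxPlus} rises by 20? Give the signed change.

5

MedCo's profit: π = (p_{MedCo} − 37)(167 − 2p_{MedCo} + p_{RxPlus}).
∂π/∂p_{MedCo} = 241 − 4p_{MedCo} + p_{RxPlus} = 0 ⇒ p_{MedCo} = 60.25 + 0.25p_{RxPlus}.
The reaction-function slope is 0.25, so a 20-unit rise in p_{RxPlus} moves p_{MedCo} by 0.25 × 20 = 5. MedCo's best response rises — the actions are strategic complements.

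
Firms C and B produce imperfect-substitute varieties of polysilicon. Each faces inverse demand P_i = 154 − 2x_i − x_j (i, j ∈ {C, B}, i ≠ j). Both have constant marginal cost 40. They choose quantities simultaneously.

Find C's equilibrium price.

Firm C's profit: π = x_C(154 − 2x_C − x_B) − 40x_C.
∂π/∂x_C = 114 − 4x_C − x_B = 0 ⇒ x_C = 28.5 − 0.25x_B.
The game is symmetric, so in equilibrium x_B = x_C: the reaction function gives 1.25x_C = 28.5, hence x_C = 22.8.
P_C = 154 − 2·22.8 − 22.8 = 85.6.

85.6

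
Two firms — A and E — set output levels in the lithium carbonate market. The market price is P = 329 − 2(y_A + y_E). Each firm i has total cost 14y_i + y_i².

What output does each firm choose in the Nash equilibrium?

Firm A's profit: π = y_A(329 − 2(y_A + y_E)) − 14y_A − y_A².
∂π/∂y_A = 315 − 6y_A − 2y_E = 0, so y_A = 52.5 − (1/3)y_E.
Setting y_A = y_E in the reaction function: y_A = 52.5 − (1/3)y_A, so y_A = 52.5 / (4/3) = 39.375.

39.375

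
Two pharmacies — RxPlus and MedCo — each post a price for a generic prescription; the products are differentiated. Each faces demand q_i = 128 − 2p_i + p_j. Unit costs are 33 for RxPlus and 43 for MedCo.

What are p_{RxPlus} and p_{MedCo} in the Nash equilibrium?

RxPlus's profit: π = (p_{RxPlus} − 33)(128 − 2p_{RxPlus} + p_{MedCo}).
∂π/∂p_{RxPlus} = 194 − 4p_{RxPlus} + p_{MedCo} = 0 ⇒ p_{RxPlus} = 48.5 + 0.25p_{MedCo}.
Similarly p_{MedCo} = 53.5 + 0.25p_{RxPlus}.
Plugging p_{MedCo} into RxPlus's best response: p_{RxPlus} = 48.5 + 0.25(53.5 + 0.25p_{RxPlus}) ⇒ 0.9375p_{RxPlus} = 61.875, so p_{RxPlus} = 66.
Then p_{MedCo} = 53.5 + 0.25·66 = 70.

66, 70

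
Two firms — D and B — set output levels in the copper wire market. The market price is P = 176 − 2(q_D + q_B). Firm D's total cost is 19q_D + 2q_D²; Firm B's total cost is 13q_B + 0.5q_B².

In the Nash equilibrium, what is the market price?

Firm D's profit: π = q_D(176 − 2(q_D + q_B)) − 19q_D − 2q_D².
∂π/∂q_D = 157 − 8q_D − 2q_B = 0, so q_D = 19.625 − 0.25q_B.
For B: ∂π/∂q_B = 163 − 5q_B − 2q_D = 0 ⇒ q_B = 32.6 − 0.4q_D.
Plugging q_B into D's best response: q_D = 19.625 − 0.25(32.6 − 0.4q_D) ⇒ 0.9q_D = 11.475, so q_D = 12.75.
Then q_B = 32.6 − 0.4·12.75 = 27.5.
Equilibrium price: P = 176 − 2·40.25 = 95.5.

95.5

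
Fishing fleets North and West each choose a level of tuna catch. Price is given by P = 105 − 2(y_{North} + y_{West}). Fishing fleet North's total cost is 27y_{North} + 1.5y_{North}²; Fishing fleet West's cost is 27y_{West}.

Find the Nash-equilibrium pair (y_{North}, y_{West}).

Fishing fleet North's profit: π = y_{North}(105 − 2(y_{North} + y_{West})) − 27y_{North} − 1.5y_{North}².
∂π/∂y_{North} = 78 − 7y_{North} − 2y_{West} = 0, so y_{North} = 78/7 − (2/7)y_{West}.
For West: ∂π/∂y_{West} = 78 − 4y_{West} − 2y_{North} = 0 ⇒ y_{West} = 19.5 − 0.5y_{North}.
Solving the two reaction functions simultaneously: (1 − (−2/7)(−0.5))y_{North} = 78/7 − (2/7)·19.5, so (6/7)y_{North} = 39/7 and y_{North} = 6.5.
Then y_{West} = 19.5 − 0.5·6.5 = 16.25.

6.5, 16.25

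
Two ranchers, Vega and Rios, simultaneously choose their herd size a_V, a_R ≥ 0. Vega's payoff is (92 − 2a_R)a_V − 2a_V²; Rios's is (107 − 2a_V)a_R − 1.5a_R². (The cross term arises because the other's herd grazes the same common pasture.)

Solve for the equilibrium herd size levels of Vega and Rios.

7.75, 30.5

Expanding Vega's payoff: 92a_V − 2a_Ra_V − 2a_V².
∂π/∂a_V = 92 − 2a_R − 4a_V = 0, so a_V = 23 − 0.5a_R.
Likewise for Rios: a_R = 107/3 − (2/3)a_V.
Plugging a_R into Vega's best response: a_V = 23 − 0.5(107/3 − (2/3)a_V) ⇒ (2/3)a_V = 31/6, so a_V = 7.75.
Then a_R = 107/3 − (2/3)·7.75 = 30.5.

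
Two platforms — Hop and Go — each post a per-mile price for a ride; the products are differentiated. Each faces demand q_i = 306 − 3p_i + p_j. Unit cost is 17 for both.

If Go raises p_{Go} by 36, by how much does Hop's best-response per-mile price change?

Hop's profit: π = (p_{Hop} − 17)(306 − 3p_{Hop} + p_{Go}).
∂π/∂p_{Hop} = 357 − 6p_{Hop} + p_{Go} = 0 ⇒ p_{Hop} = 59.5 + (1/6)p_{Go}.
The reaction-function slope is 1/6, so a 36-unit rise in p_{Go} moves p_{Hop} by 1/6 × 36 = 6. Hop's best response rises — the actions are strategic complements.

6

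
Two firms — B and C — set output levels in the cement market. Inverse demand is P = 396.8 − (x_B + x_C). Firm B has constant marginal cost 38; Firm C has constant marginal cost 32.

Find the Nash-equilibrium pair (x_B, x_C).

117.6, 123.6

Firm B's profit: π = x_B(396.8 − (x_B + x_C)) − 38x_B.
∂π/∂x_B = 358.8 − 2x_B − x_C = 0, so x_B = 179.4 − 0.5x_C.
By the same steps for C: x_C = 182.4 − 0.5x_B.
Substituting the second reaction function into the first: x_B = 179.4 − 0.5(182.4 − 0.5x_B), which gives 0.75x_B = 88.2 ⇒ x_B = 117.6.
Then x_C = 182.4 − 0.5·117.6 = 123.6.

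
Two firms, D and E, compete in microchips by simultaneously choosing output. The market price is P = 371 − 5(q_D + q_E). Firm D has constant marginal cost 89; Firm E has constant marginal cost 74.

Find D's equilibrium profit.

1584.2

Firm D's profit: π = q_D(371 − 5(q_D + q_E)) − 89q_D.
∂π/∂q_D = 282 − 10q_D − 5q_E = 0, so q_D = 28.2 − 0.5q_E.
By the same steps for E: q_E = 29.7 − 0.5q_D.
Plugging q_E into D's best response: q_D = 28.2 − 0.5(29.7 − 0.5q_D) ⇒ 0.75q_D = 13.35, so q_D = 17.8.
Then q_E = 29.7 − 0.5·17.8 = 20.8.
Price P = 371 − 5·38.6 = 178.
D's profit: (178 − 89)·17.8 = 1584.2.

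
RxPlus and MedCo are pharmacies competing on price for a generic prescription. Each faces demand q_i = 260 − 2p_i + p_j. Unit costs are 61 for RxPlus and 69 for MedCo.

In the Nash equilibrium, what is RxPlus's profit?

9085.52

RxPlus's profit: π = (p_{RxPlus} − 61)(260 − 2p_{RxPlus} + p_{MedCo}).
∂π/∂p_{RxPlus} = 382 − 4p_{RxPlus} + p_{MedCo} = 0 ⇒ p_{RxPlus} = 95.5 + 0.25p_{MedCo}.
Similarly p_{MedCo} = 99.5 + 0.25p_{RxPlus}.
Plugging p_{MedCo} into RxPlus's best response: p_{RxPlus} = 95.5 + 0.25(99.5 + 0.25p_{RxPlus}) ⇒ 0.9375p_{RxPlus} = 120.375, so p_{RxPlus} = 128.4.
Then p_{MedCo} = 99.5 + 0.25·128.4 = 131.6.
q_{RxPlus} = 260 − 2·128.4 + 131.6 = 134.8.
Profit = (128.4 − 61)·134.8 = 9085.52.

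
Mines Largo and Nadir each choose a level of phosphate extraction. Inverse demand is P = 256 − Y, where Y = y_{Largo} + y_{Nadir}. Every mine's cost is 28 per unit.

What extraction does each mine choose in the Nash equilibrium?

76

Mine Largo's profit: π = y_{Largo}(256 − (y_{Largo} + y_{Nadir})) − 28y_{Largo}.
∂π/∂y_{Largo} = 228 − 2y_{Largo} − y_{Nadir} = 0, so y_{Largo} = 114 − 0.5y_{Nadir}.
Setting y_{Largo} = y_{Nadir} in the reaction function: y_{Largo} = 114 − 0.5y_{Largo}, so y_{Largo} = 114 / 1.5 = 76.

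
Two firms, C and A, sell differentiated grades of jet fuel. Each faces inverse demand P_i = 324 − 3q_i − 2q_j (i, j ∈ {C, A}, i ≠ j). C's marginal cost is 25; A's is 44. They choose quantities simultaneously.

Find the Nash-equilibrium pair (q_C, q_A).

Firm C's profit: π = q_C(324 − 3q_C − 2q_A) − 25q_C.
∂π/∂q_C = 299 − 6q_C − 2q_A = 0 ⇒ q_C = 299/6 − (1/3)q_A.
Similarly q_A = 140/3 − (1/3)q_C.
Solving the two reaction functions simultaneously: (1 − (−1/3)(−1/3))q_C = 299/6 − (1/3)·(140/3), so (8/9)q_C = 617/18 and q_C = 38.5625.
Then q_A = 140/3 − (1/3)·38.5625 = 33.8125.

38.5625, 33.8125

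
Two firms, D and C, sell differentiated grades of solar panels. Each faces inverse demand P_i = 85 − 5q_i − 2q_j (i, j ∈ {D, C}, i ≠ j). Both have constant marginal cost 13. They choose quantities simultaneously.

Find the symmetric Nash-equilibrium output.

6

Firm D's profit: π = q_D(85 − 5q_D − 2q_C) − 13q_D.
∂π/∂q_D = 72 − 10q_D − 2q_C = 0 ⇒ q_D = 7.2 − 0.2q_C.
The game is symmetric, so in equilibrium q_C = q_D: the reaction function gives 1.2q_D = 7.2, hence q_D = 6.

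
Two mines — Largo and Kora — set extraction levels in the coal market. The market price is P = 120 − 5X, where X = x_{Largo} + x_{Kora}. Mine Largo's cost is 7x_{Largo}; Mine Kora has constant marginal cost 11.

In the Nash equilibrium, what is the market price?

46

Mine Largo's profit: π = x_{Largo}(120 − 5(x_{Largo} + x_{Kora})) − 7x_{Largo}.
∂π/∂x_{Largo} = 113 − 10x_{Largo} − 5x_{Kora} = 0, so x_{Largo} = 11.3 − 0.5x_{Kora}.
By the same steps for Kora: x_{Kora} = 10.9 − 0.5x_{Largo}.
Plugging x_{Kora} into Largo's best response: x_{Largo} = 11.3 − 0.5(10.9 − 0.5x_{Largo}) ⇒ 0.75x_{Largo} = 5.85, so x_{Largo} = 7.8.
Then x_{Kora} = 10.9 − 0.5·7.8 = 7.
Equilibrium price: P = 120 − 5·14.8 = 46.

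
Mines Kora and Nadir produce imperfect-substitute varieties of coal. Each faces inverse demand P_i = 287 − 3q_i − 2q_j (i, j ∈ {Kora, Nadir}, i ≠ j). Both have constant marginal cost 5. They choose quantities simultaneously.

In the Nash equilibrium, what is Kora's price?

110.75

Mine Kora's profit: π = q_{Kora}(287 − 3q_{Kora} − 2q_{Nadir}) − 5q_{Kora}.
∂π/∂q_{Kora} = 282 − 6q_{Kora} − 2q_{Nadir} = 0 ⇒ q_{Kora} = 47 − (1/3)q_{Nadir}.
By symmetry q_{Nadir} = q_{Kora}; substituting into the reaction function, (4/3)q_{Kora} = 47 and q_{Kora} = 35.25.
P_{Kora} = 287 − 3·35.25 − 2·35.25 = 110.75.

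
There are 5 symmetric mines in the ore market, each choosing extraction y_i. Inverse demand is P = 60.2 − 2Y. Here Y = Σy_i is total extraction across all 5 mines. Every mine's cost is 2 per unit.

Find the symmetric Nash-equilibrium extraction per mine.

A representative mine's profit is π_i = y_i(60.2 − 2Y) − 2y_i, with Y = y_i + Σ_{j≠i} y_j.
First-order condition: 58.2 − 4y_i − 2Σ_{j≠i} y_j = 0.
In a symmetric equilibrium every mine chooses the same y, so Σ_{j≠i} y_j = 4y. The condition becomes 58.2 − 12y = 0, giving y = 58.2/12 = 4.85.

4.85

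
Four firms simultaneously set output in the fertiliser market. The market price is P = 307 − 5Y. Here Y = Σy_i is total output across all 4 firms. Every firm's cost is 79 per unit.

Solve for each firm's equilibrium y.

A representative firm's profit is π_i = y_i(307 − 5Y) − 79y_i, with Y = y_i + Σ_{j≠i} y_j.
First-order condition: 228 − 10y_i − 5Σ_{j≠i} y_j = 0.
In a symmetric equilibrium every firm chooses the same y, so Σ_{j≠i} y_j = 3y. The condition becomes 228 − 25y = 0, giving y = 228/25 = 9.12.

9.12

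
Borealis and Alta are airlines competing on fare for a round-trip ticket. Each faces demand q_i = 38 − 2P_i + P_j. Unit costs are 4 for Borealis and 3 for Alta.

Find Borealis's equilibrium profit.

Borealis's profit: π = (P_{Borealis} − 4)(38 − 2P_{Borealis} + P_{Alta}).
∂π/∂P_{Borealis} = 46 − 4P_{Borealis} + P_{Alta} = 0 ⇒ P_{Borealis} = 11.5 + 0.25P_{Alta}.
Similarly P_{Alta} = 11 + 0.25P_{Borealis}.
Substituting the second reaction function into the first: P_{Borealis} = 11.5 + 0.25(11 + 0.25P_{Borealis}), which gives 0.9375P_{Borealis} = 14.25 ⇒ P_{Borealis} = 15.2.
Then P_{Alta} = 11 + 0.25·15.2 = 14.8.
q_{Borealis} = 38 − 2·15.2 + 14.8 = 22.4.
Profit = (15.2 − 4)·22.4 = 250.88.

250.88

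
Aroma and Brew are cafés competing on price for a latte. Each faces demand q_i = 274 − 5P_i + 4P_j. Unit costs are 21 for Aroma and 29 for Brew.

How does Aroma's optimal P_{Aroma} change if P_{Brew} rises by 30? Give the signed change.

Aroma's profit: π = (P_{Aroma} − 21)(274 − 5P_{Aroma} + 4P_{Brew}).
∂π/∂P_{Aroma} = 379 − 10P_{Aroma} + 4P_{Brew} = 0 ⇒ P_{Aroma} = 37.9 + 0.4P_{Brew}.
The reaction-function slope is 0.4, so a 30-unit rise in P_{Brew} moves P_{Aroma} by 0.4 × 30 = 12. Aroma's best response rises — the actions are strategic complements.

12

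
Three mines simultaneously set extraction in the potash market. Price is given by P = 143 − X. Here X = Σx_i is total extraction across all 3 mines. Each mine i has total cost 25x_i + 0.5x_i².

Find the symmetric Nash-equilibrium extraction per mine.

23.6

A representative mine's profit is π_i = x_i(143 − X) − 25x_i − 0.5x_i², with X = x_i + Σ_{j≠i} x_j.
First-order condition: 118 − 3x_i − Σ_{j≠i} x_j = 0.
In a symmetric equilibrium every mine chooses the same x, so Σ_{j≠i} x_j = 2x. The condition becomes 118 − 5x = 0, giving x = 118/5 = 23.6.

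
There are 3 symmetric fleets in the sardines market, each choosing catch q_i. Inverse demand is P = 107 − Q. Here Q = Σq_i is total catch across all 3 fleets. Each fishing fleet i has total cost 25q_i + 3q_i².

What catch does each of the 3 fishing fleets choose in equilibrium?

8.2

A representative fishing fleet's profit is π_i = q_i(107 − Q) − 25q_i − 3q_i², with Q = q_i + Σ_{j≠i} q_j.
First-order condition: 82 − 8q_i − Σ_{j≠i} q_j = 0.
With identical fishing fleets, set every q_j = q: then 82 − 8q − 2q = 0, i.e. q = 82/10 = 8.2.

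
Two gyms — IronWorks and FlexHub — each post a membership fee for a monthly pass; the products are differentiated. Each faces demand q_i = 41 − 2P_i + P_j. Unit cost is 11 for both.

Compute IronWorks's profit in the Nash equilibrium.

IronWorks's profit: π = (P_{IronWorks} − 11)(41 − 2P_{IronWorks} + P_{FlexHub}).
∂π/∂P_{IronWorks} = 63 − 4P_{IronWorks} + P_{FlexHub} = 0 ⇒ P_{IronWorks} = 15.75 + 0.25P_{FlexHub}.
Setting P_{IronWorks} = P_{FlexHub} in the reaction function: P_{IronWorks} = 15.75 + 0.25P_{IronWorks}, so P_{IronWorks} = 15.75 / 0.75 = 21.
q_{IronWorks} = 41 − 2·21 + 21 = 20.
Profit = (21 − 11)·20 = 200.

200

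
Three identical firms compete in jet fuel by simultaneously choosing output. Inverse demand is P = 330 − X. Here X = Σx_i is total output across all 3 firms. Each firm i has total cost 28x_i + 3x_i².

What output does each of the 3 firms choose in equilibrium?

A representative firm's profit is π_i = x_i(330 − X) − 28x_i − 3x_i², with X = x_i + Σ_{j≠i} x_j.
First-order condition: 302 − 8x_i − Σ_{j≠i} x_j = 0.
With identical firms, set every x_j = x: then 302 − 8x − 2x = 0, i.e. x = 302/10 = 30.2.

30.2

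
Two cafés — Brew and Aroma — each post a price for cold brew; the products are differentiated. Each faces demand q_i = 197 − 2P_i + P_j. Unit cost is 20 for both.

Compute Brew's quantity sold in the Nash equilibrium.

118

Brew's profit: π = (P_{Brew} − 20)(197 − 2P_{Brew} + P_{Aroma}).
∂π/∂P_{Brew} = 237 − 4P_{Brew} + P_{Aroma} = 0 ⇒ P_{Brew} = 59.25 + 0.25P_{Aroma}.
Setting P_{Brew} = P_{Aroma} in the reaction function: P_{Brew} = 59.25 + 0.25P_{Brew}, so P_{Brew} = 59.25 / 0.75 = 79.
q_{Brew} = 197 − 2·79 + 79 = 118.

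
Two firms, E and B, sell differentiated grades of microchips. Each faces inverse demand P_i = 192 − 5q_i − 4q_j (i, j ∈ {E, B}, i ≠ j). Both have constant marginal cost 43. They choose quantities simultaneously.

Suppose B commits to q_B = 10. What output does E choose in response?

10.9

Firm E's profit: π = q_E(192 − 5q_E − 4q_B) − 43q_E.
∂π/∂q_E = 149 − 10q_E − 4q_B = 0 ⇒ q_E = 14.9 − 0.4q_B.
At q_B = 10: q_E = 14.9 − 0.4·10 = 10.9.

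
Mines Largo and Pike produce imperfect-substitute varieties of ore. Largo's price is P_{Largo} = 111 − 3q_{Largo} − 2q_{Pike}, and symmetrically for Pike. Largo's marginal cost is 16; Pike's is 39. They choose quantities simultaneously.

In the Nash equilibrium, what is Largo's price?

55.9375

Mine Largo's profit: π = q_{Largo}(111 − 3q_{Largo} − 2q_{Pike}) − 16q_{Largo}.
∂π/∂q_{Largo} = 95 − 6q_{Largo} − 2q_{Pike} = 0 ⇒ q_{Largo} = 95/6 − (1/3)q_{Pike}.
Similarly q_{Pike} = 12 − (1/3)q_{Largo}.
Substituting the second reaction function into the first: q_{Largo} = 95/6 − (1/3)(12 − (1/3)q_{Largo}), which gives (8/9)q_{Largo} = 71/6 ⇒ q_{Largo} = 13.3125.
Then q_{Pike} = 12 − (1/3)·13.3125 = 7.5625.
P_{Largo} = 111 − 3·13.3125 − 2·7.5625 = 55.9375.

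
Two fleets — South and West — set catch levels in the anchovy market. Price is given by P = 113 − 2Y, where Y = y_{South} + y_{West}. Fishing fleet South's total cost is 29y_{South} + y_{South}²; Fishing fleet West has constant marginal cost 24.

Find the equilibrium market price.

60.6

Fishing fleet South's profit: π = y_{South}(113 − 2(y_{South} + y_{West})) − 29y_{South} − y_{South}².
∂π/∂y_{South} = 84 − 6y_{South} − 2y_{West} = 0, so y_{South} = 14 − (1/3)y_{West}.
For West: ∂π/∂y_{West} = 89 − 4y_{West} − 2y_{South} = 0 ⇒ y_{West} = 22.25 − 0.5y_{South}.
Substituting the second reaction function into the first: y_{South} = 14 − (1/3)(22.25 − 0.5y_{South}), which gives (5/6)y_{South} = 79/12 ⇒ y_{South} = 7.9.
Then y_{West} = 22.25 − 0.5·7.9 = 18.3.
Equilibrium price: P = 113 − 2·26.2 = 60.6.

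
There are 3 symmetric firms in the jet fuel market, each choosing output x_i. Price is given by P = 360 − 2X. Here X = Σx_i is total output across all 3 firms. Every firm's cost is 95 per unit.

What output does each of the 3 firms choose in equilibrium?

A representative firm's profit is π_i = x_i(360 − 2X) − 95x_i, with X = x_i + Σ_{j≠i} x_j.
First-order condition: 265 − 4x_i − 2Σ_{j≠i} x_j = 0.
With identical firms, set every x_j = x: then 265 − 4x − 4x = 0, i.e. x = 265/8 = 33.125.

33.125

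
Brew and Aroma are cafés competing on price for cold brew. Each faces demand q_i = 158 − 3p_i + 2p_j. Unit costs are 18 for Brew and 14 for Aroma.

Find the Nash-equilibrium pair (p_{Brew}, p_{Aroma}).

Brew's profit: π = (p_{Brew} − 18)(158 − 3p_{Brew} + 2p_{Aroma}).
∂π/∂p_{Brew} = 212 − 6p_{Brew} + 2p_{Aroma} = 0 ⇒ p_{Brew} = 106/3 + (1/3)p_{Aroma}.
Similarly p_{Aroma} = 100/3 + (1/3)p_{Brew}.
Plugging p_{Aroma} into Brew's best response: p_{Brew} = 106/3 + (1/3)(100/3 + (1/3)p_{Brew}) ⇒ (8/9)p_{Brew} = 418/9, so p_{Brew} = 52.25.
Then p_{Aroma} = 100/3 + (1/3)·52.25 = 50.75.

52.25, 50.75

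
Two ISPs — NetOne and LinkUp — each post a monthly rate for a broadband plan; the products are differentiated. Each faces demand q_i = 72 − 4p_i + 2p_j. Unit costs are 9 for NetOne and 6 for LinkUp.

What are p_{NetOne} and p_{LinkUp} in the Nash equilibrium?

17.6, 16.4

NetOne's profit: π = (p_{NetOne} − 9)(72 − 4p_{NetOne} + 2p_{LinkUp}).
∂π/∂p_{NetOne} = 108 − 8p_{NetOne} + 2p_{LinkUp} = 0 ⇒ p_{NetOne} = 13.5 + 0.25p_{LinkUp}.
Similarly p_{LinkUp} = 12 + 0.25p_{NetOne}.
Solving the two reaction functions simultaneously: (1 − (0.25)(0.25))p_{NetOne} = 13.5 + 0.25·12, so 0.9375p_{NetOne} = 16.5 and p_{NetOne} = 17.6.
Then p_{LinkUp} = 12 + 0.25·17.6 = 16.4.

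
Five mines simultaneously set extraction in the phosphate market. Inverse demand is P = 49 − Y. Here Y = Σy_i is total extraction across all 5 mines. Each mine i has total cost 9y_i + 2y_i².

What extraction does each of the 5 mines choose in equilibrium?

A representative mine's profit is π_i = y_i(49 − Y) − 9y_i − 2y_i², with Y = y_i + Σ_{j≠i} y_j.
First-order condition: 40 − 6y_i − Σ_{j≠i} y_j = 0.
With identical mines, set every y_j = y: then 40 − 6y − 4y = 0, i.e. y = 40/10 = 4.

4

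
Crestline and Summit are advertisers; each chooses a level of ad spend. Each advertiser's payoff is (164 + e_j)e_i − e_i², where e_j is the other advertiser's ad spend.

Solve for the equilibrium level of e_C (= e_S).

Crestline's payoff is (164 + e_S)e_C − e_C².
∂π/∂e_C = 164 + e_S − 2e_C = 0, so e_C = 82 + 0.5e_S.
Setting e_C = e_S in the reaction function: e_C = 82 + 0.5e_C, so e_C = 82 / 0.5 = 164.

164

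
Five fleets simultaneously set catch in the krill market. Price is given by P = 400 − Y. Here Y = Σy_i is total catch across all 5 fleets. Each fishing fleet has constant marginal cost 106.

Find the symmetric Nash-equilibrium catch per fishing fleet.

49

A representative fishing fleet's profit is π_i = y_i(400 − Y) − 106y_i, with Y = y_i + Σ_{j≠i} y_j.
First-order condition: 294 − 2y_i − Σ_{j≠i} y_j = 0.
With identical fishing fleets, set every y_j = y: then 294 − 2y − 4y = 0, i.e. y = 294/6 = 49.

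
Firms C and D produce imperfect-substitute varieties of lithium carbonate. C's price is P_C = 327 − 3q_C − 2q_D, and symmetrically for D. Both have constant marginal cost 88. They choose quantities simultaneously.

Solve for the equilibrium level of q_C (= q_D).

29.875

Firm C's profit: π = q_C(327 − 3q_C − 2q_D) − 88q_C.
∂π/∂q_C = 239 − 6q_C − 2q_D = 0 ⇒ q_C = 239/6 − (1/3)q_D.
By symmetry q_D = q_C; substituting into the reaction function, (4/3)q_C = 239/6 and q_C = 29.875.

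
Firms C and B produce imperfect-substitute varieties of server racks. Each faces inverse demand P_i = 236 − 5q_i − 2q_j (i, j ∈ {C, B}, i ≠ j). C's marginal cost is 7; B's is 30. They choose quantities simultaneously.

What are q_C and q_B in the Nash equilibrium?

19.5625, 16.6875

Firm C's profit: π = q_C(236 − 5q_C − 2q_B) − 7q_C.
∂π/∂q_C = 229 − 10q_C − 2q_B = 0 ⇒ q_C = 22.9 − 0.2q_B.
Similarly q_B = 20.6 − 0.2q_C.
Solving the two reaction functions simultaneously: (1 − (−0.2)(−0.2))q_C = 22.9 − 0.2·20.6, so 0.96q_C = 18.78 and q_C = 19.5625.
Then q_B = 20.6 − 0.2·19.5625 = 16.6875.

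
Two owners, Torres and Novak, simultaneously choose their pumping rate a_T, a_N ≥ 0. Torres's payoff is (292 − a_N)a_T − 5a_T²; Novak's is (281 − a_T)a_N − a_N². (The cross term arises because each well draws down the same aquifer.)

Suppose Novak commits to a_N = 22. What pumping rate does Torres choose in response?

Expanding Torres's payoff: 292a_T − a_Na_T − 5a_T².
∂π/∂a_T = 292 − a_N − 10a_T = 0, so a_T = 29.2 − 0.1a_N.
At a_N = 22: a_T = 29.2 − 0.1·22 = 27.

27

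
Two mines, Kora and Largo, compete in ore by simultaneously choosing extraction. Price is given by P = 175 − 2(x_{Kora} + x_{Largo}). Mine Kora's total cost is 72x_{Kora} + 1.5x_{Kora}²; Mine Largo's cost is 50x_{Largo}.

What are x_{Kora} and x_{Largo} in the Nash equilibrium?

Mine Kora's profit: π = x_{Kora}(175 − 2(x_{Kora} + x_{Largo})) − 72x_{Kora} − 1.5x_{Kora}².
∂π/∂x_{Kora} = 103 − 7x_{Kora} − 2x_{Largo} = 0, so x_{Kora} = 103/7 − (2/7)x_{Largo}.
For Largo: ∂π/∂x_{Largo} = 125 − 4x_{Largo} − 2x_{Kora} = 0 ⇒ x_{Largo} = 31.25 − 0.5x_{Kora}.
Substituting the second reaction function into the first: x_{Kora} = 103/7 − (2/7)(31.25 − 0.5x_{Kora}), which gives (6/7)x_{Kora} = 81/14 ⇒ x_{Kora} = 6.75.
Then x_{Largo} = 31.25 − 0.5·6.75 = 27.875.

6.75, 27.875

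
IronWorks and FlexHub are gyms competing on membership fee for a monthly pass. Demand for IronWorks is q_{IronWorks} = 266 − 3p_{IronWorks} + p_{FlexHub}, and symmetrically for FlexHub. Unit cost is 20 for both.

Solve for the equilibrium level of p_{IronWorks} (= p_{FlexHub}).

65.2

IronWorks's profit: π = (p_{IronWorks} − 20)(266 − 3p_{IronWorks} + p_{FlexHub}).
∂π/∂p_{IronWorks} = 326 − 6p_{IronWorks} + p_{FlexHub} = 0 ⇒ p_{IronWorks} = 163/3 + (1/6)p_{FlexHub}.
The game is symmetric, so in equilibrium p_{FlexHub} = p_{IronWorks}: the reaction function gives (5/6)p_{IronWorks} = 163/3, hence p_{IronWorks} = 65.2.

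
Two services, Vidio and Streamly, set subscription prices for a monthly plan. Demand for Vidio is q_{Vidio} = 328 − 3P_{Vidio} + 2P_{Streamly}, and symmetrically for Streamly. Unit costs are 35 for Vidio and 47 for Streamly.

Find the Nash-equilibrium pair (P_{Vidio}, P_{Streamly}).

Vidio's profit: π = (P_{Vidio} − 35)(328 − 3P_{Vidio} + 2P_{Streamly}).
∂π/∂P_{Vidio} = 433 − 6P_{Vidio} + 2P_{Streamly} = 0 ⇒ P_{Vidio} = 433/6 + (1/3)P_{Streamly}.
Similarly P_{Streamly} = 469/6 + (1/3)P_{Vidio}.
Substituting the second reaction function into the first: P_{Vidio} = 433/6 + (1/3)(469/6 + (1/3)P_{Vidio}), which gives (8/9)P_{Vidio} = 884/9 ⇒ P_{Vidio} = 110.5.
Then P_{Streamly} = 469/6 + (1/3)·110.5 = 115.

110.5, 115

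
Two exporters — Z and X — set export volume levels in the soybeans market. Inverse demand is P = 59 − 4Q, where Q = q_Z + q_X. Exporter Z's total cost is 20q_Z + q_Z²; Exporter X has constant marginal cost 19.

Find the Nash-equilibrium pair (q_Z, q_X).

2.375, 3.8125

Exporter Z's profit: π = q_Z(59 − 4(q_Z + q_X)) − 20q_Z − q_Z².
∂π/∂q_Z = 39 − 10q_Z − 4q_X = 0, so q_Z = 3.9 − 0.4q_X.
For X: ∂π/∂q_X = 40 − 8q_X − 4q_Z = 0 ⇒ q_X = 5 − 0.5q_Z.
Solving the two reaction functions simultaneously: (1 − (−0.4)(−0.5))q_Z = 3.9 − 0.4·5, so 0.8q_Z = 1.9 and q_Z = 2.375.
Then q_X = 5 − 0.5·2.375 = 3.8125.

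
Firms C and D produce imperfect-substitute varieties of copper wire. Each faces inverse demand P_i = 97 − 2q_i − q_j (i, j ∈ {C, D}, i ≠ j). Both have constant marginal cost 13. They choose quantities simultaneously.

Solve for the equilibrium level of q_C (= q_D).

Firm C's profit: π = q_C(97 − 2q_C − q_D) − 13q_C.
∂π/∂q_C = 84 − 4q_C − q_D = 0 ⇒ q_C = 21 − 0.25q_D.
By symmetry q_D = q_C; substituting into the reaction function, 1.25q_C = 21 and q_C = 16.8.

16.8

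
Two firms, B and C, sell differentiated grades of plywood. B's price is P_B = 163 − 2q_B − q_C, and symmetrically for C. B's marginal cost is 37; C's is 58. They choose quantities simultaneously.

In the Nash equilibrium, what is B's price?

Firm B's profit: π = q_B(163 − 2q_B − q_C) − 37q_B.
∂π/∂q_B = 126 − 4q_B − q_C = 0 ⇒ q_B = 31.5 − 0.25q_C.
Similarly q_C = 26.25 − 0.25q_B.
Plugging q_C into B's best response: q_B = 31.5 − 0.25(26.25 − 0.25q_B) ⇒ 0.9375q_B = 24.9375, so q_B = 26.6.
Then q_C = 26.25 − 0.25·26.6 = 19.6.
P_B = 163 − 2·26.6 − 19.6 = 90.2.

90.2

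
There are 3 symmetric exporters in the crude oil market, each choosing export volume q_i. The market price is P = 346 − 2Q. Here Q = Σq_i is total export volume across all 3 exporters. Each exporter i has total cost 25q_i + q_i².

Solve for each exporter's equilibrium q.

32.1

A representative exporter's profit is π_i = q_i(346 − 2Q) − 25q_i − q_i², with Q = q_i + Σ_{j≠i} q_j.
First-order condition: 321 − 6q_i − 2Σ_{j≠i} q_j = 0.
Imposing symmetry (q_j = q for all j) turns Σ_{j≠i} q_j into 2q, so 321 = 10q and q = 32.1.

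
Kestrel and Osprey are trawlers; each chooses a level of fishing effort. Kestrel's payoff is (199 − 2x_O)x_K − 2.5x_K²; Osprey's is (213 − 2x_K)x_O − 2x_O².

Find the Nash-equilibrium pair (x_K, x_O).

23.125, 41.6875

Expanding Kestrel's payoff: 199x_K − 2x_Ox_K − 2.5x_K².
∂π/∂x_K = 199 − 2x_O − 5x_K = 0, so x_K = 39.8 − 0.4x_O.
Likewise for Osprey: x_O = 53.25 − 0.5x_K.
Substituting the second reaction function into the first: x_K = 39.8 − 0.4(53.25 − 0.5x_K), which gives 0.8x_K = 18.5 ⇒ x_K = 23.125.
Then x_O = 53.25 − 0.5·23.125 = 41.6875.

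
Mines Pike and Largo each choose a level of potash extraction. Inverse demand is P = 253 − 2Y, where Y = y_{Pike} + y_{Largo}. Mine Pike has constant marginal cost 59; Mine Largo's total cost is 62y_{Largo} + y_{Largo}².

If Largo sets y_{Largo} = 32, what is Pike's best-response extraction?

Mine Pike's profit: π = y_{Pike}(253 − 2(y_{Pike} + y_{Largo})) − 59y_{Pike}.
∂π/∂y_{Pike} = 194 − 4y_{Pike} − 2y_{Largo} = 0, so y_{Pike} = 48.5 − 0.5y_{Largo}.
At y_{Largo} = 32: y_{Pike} = 48.5 − 0.5·32 = 32.5.

32.5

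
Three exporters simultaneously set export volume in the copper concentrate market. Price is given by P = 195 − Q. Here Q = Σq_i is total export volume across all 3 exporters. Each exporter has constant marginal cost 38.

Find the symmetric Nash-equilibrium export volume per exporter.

39.25

A representative exporter's profit is π_i = q_i(195 − Q) − 38q_i, with Q = q_i + Σ_{j≠i} q_j.
First-order condition: 157 − 2q_i − Σ_{j≠i} q_j = 0.
In a symmetric equilibrium every exporter chooses the same q, so Σ_{j≠i} q_j = 2q. The condition becomes 157 − 4q = 0, giving q = 157/4 = 39.25.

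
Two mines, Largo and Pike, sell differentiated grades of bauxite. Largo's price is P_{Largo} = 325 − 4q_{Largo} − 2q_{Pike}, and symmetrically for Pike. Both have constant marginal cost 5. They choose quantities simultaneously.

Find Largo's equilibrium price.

Mine Largo's profit: π = q_{Largo}(325 − 4q_{Largo} − 2q_{Pike}) − 5q_{Largo}.
∂π/∂q_{Largo} = 320 − 8q_{Largo} − 2q_{Pike} = 0 ⇒ q_{Largo} = 40 − 0.25q_{Pike}.
By symmetry q_{Pike} = q_{Largo}; substituting into the reaction function, 1.25q_{Largo} = 40 and q_{Largo} = 32.
P_{Largo} = 325 − 4·32 − 2·32 = 133.

133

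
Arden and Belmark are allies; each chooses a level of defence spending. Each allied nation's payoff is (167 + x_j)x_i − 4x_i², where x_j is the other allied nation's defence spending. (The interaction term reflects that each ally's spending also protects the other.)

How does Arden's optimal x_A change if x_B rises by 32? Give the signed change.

Arden's payoff is (167 + x_B)x_A − 4x_A².
∂π/∂x_A = 167 + x_B − 8x_A = 0, so x_A = 20.875 + 0.125x_B.
The reaction-function slope is 0.125, so a 32-unit rise in x_B moves x_A by 0.125 × 32 = 4. Arden's best response rises — the actions are strategic complements.

4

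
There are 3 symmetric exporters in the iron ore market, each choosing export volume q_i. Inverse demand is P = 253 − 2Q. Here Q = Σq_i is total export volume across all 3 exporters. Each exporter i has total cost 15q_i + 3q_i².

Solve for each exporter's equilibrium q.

A representative exporter's profit is π_i = q_i(253 − 2Q) − 15q_i − 3q_i², with Q = q_i + Σ_{j≠i} q_j.
First-order condition: 238 − 10q_i − 2Σ_{j≠i} q_j = 0.
In a symmetric equilibrium every exporter chooses the same q, so Σ_{j≠i} q_j = 2q. The condition becomes 238 − 14q = 0, giving q = 238/14 = 17.

17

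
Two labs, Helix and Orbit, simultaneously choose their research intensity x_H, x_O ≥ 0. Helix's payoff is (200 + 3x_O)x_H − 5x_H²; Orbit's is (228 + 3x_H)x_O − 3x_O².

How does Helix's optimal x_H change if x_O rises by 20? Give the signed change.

Expanding Helix's payoff: 200x_H + 3x_Ox_H − 5x_H².
∂π/∂x_H = 200 + 3x_O − 10x_H = 0, so x_H = 20 + 0.3x_O.
The reaction-function slope is 0.3, so a 20-unit rise in x_O moves x_H by 0.3 × 20 = 6. Helix's best response rises — the actions are strategic complements.

6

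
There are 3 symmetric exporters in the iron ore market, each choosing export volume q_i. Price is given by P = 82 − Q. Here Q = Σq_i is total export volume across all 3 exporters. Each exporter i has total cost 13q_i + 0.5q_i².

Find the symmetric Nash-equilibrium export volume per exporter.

A representative exporter's profit is π_i = q_i(82 − Q) − 13q_i − 0.5q_i², with Q = q_i + Σ_{j≠i} q_j.
First-order condition: 69 − 3q_i − Σ_{j≠i} q_j = 0.
In a symmetric equilibrium every exporter chooses the same q, so Σ_{j≠i} q_j = 2q. The condition becomes 69 − 5q = 0, giving q = 69/5 = 13.8.

13.8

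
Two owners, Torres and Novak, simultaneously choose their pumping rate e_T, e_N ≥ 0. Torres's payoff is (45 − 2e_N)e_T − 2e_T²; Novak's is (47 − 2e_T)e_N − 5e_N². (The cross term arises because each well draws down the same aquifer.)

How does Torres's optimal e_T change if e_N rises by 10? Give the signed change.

Expanding Torres's payoff: 45e_T − 2e_Ne_T − 2e_T².
∂π/∂e_T = 45 − 2e_N − 4e_T = 0, so e_T = 11.25 − 0.5e_N.
The reaction-function slope is −0.5, so a 10-unit rise in e_N moves e_T by −0.5 × 10 = −5. Torres's best response falls — the actions are strategic substitutes.

-5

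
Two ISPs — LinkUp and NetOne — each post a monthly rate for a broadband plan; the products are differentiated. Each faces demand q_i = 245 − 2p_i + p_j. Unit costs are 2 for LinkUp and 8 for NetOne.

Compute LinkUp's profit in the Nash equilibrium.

LinkUp's profit: π = (p_{LinkUp} − 2)(245 − 2p_{LinkUp} + p_{NetOne}).
∂π/∂p_{LinkUp} = 249 − 4p_{LinkUp} + p_{NetOne} = 0 ⇒ p_{LinkUp} = 62.25 + 0.25p_{NetOne}.
Similarly p_{NetOne} = 65.25 + 0.25p_{LinkUp}.
Solving the two reaction functions simultaneously: (1 − (0.25)(0.25))p_{LinkUp} = 62.25 + 0.25·65.25, so 0.9375p_{LinkUp} = 78.5625 and p_{LinkUp} = 83.8.
Then p_{NetOne} = 65.25 + 0.25·83.8 = 86.2.
q_{LinkUp} = 245 − 2·83.8 + 86.2 = 163.6.
Profit = (83.8 − 2)·163.6 = 13382.48.

13382.48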